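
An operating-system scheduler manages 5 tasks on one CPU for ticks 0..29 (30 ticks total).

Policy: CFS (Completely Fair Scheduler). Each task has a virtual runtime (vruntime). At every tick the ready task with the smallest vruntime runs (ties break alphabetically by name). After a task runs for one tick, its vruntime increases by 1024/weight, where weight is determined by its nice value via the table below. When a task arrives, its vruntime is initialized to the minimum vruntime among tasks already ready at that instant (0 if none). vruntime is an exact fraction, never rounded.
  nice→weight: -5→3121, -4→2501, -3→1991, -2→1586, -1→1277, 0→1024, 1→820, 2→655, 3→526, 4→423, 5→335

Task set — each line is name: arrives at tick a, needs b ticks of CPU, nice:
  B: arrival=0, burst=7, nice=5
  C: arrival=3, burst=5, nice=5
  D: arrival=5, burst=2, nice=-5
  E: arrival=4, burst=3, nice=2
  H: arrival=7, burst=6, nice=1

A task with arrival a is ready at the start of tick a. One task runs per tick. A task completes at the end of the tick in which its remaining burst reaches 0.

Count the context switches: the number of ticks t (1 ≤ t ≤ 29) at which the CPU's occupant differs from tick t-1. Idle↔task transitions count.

t=0: vr[B=0] → run B
t=1: vr[B=1024/335] → run B
t=2: vr[B=2048/335] → run B
t=3: vr[B=3072/335 C=3072/335] → run B
t=4: vr[B=4096/335 C=3072/335 E=3072/335] → run C
t=5: vr[B=4096/335 C=4096/335 D=3072/335 E=3072/335] → run D
t=6: vr[B=4096/335 C=4096/335 D=9930752/1045535 E=3072/335] → run E
t=7: vr[B=4096/335 C=4096/335 D=9930752/1045535 E=94208/8777 H=9930752/1045535] → run D
t=8: vr[B=4096/335 C=4096/335 E=94208/8777 H=9930752/1045535] → run H
t=9: vr[B=4096/335 C=4096/335 E=94208/8777 H=460692224/42866935] → run E
t=10: vr[B=4096/335 C=4096/335 E=539648/43885 H=460692224/42866935] → run H
t=11: vr[B=4096/335 C=4096/335 E=539648/43885 H=514223616/42866935] → run H
t=12: vr[B=4096/335 C=4096/335 E=539648/43885 H=567755008/42866935] → run B
t=13: vr[B=1024/67 C=4096/335 E=539648/43885 H=567755008/42866935] → run C
t=14: vr[B=1024/67 C=1024/67 E=539648/43885 H=567755008/42866935] → run E
t=15: vr[B=1024/67 C=1024/67 H=567755008/42866935] → run H
t=16: vr[B=1024/67 C=1024/67 H=124257280/8573387] → run H
t=17: vr[B=1024/67 C=1024/67 H=674817792/42866935] → run B
t=18: vr[B=6144/335 C=1024/67 H=674817792/42866935] → run C
t=19: vr[B=6144/335 C=6144/335 H=674817792/42866935] → run H
t=20: vr[B=6144/335 C=6144/335] → run B
t=21: vr[C=6144/335] → run C
t=22: vr[C=7168/335] → run C
t=23: (idle)
t=24: (idle)
t=25: (idle)
t=26: (idle)
t=27: (idle)
t=28: (idle)
t=29: (idle)

context switches = 17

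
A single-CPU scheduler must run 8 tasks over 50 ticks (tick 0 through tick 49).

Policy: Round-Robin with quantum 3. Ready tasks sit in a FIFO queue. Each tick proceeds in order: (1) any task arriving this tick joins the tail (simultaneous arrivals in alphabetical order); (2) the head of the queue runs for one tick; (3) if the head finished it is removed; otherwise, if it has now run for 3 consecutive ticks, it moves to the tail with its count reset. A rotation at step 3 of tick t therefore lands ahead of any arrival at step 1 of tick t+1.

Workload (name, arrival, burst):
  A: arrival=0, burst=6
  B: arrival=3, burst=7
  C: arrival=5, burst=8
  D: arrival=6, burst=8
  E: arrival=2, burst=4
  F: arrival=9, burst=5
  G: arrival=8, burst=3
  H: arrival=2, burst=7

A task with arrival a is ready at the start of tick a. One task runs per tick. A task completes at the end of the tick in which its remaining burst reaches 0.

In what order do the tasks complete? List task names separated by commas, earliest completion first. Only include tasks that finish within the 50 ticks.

completion order = A, E, G, H, F, B, C, D

t=0: queue=[A] q_used=0 → run A
t=1: queue=[A] q_used=1 → run A
t=2: queue=[A,E,H] q_used=2 → run A
t=3: queue=[E,H,A,B] q_used=0 → run E
t=4: queue=[E,H,A,B] q_used=1 → run E
t=5: queue=[E,H,A,B,C] q_used=2 → run E
t=6: queue=[H,A,B,C,E,D] q_used=0 → run H
t=7: queue=[H,A,B,C,E,D] q_used=1 → run H
t=8: queue=[H,A,B,C,E,D,G] q_used=2 → run H
t=9: queue=[A,B,C,E,D,G,H,F] q_used=0 → run A
t=10: queue=[A,B,C,E,D,G,H,F] q_used=1 → run A
t=11: queue=[A,B,C,E,D,G,H,F] q_used=2 → run A
t=12: queue=[B,C,E,D,G,H,F] q_used=0 → run B
t=13: queue=[B,C,E,D,G,H,F] q_used=1 → run B
t=14: queue=[B,C,E,D,G,H,F] q_used=2 → run B
t=15: queue=[C,E,D,G,H,F,B] q_used=0 → run C
t=16: queue=[C,E,D,G,H,F,B] q_used=1 → run C
t=17: queue=[C,E,D,G,H,F,B] q_used=2 → run C
t=18: queue=[E,D,G,H,F,B,C] q_used=0 → run E
t=19: queue=[D,G,H,F,B,C] q_used=0 → run D
t=20: queue=[D,G,H,F,B,C] q_used=1 → run D
t=21: queue=[D,G,H,F,B,C] q_used=2 → run D
t=22: queue=[G,H,F,B,C,D] q_used=0 → run G
t=23: queue=[G,H,F,B,C,D] q_used=1 → run G
t=24: queue=[G,H,F,B,C,D] q_used=2 → run G
t=25: queue=[H,F,B,C,D] q_used=0 → run H
t=26: queue=[H,F,B,C,D] q_used=1 → run H
t=27: queue=[H,F,B,C,D] q_used=2 → run H
t=28: queue=[F,B,C,D,H] q_used=0 → run F
t=29: queue=[F,B,C,D,H] q_used=1 → run F
t=30: queue=[F,B,C,D,H] q_used=2 → run F
t=31: queue=[B,C,D,H,F] q_used=0 → run B
t=32: queue=[B,C,D,H,F] q_used=1 → run B
t=33: queue=[B,C,D,H,F] q_used=2 → run B
t=34: queue=[C,D,H,F,B] q_used=0 → run C
t=35: queue=[C,D,H,F,B] q_used=1 → run C
t=36: queue=[C,D,H,F,B] q_used=2 → run C
t=37: queue=[D,H,F,B,C] q_used=0 → run D
t=38: queue=[D,H,F,B,C] q_used=1 → run D
t=39: queue=[D,H,F,B,C] q_used=2 → run D
t=40: queue=[H,F,B,C,D] q_used=0 → run H
t=41: queue=[F,B,C,D] q_used=0 → run F
t=42: queue=[F,B,C,D] q_used=1 → run F
t=43: queue=[B,C,D] q_used=0 → run B
t=44: queue=[C,D] q_used=0 → run C
t=45: queue=[C,D] q_used=1 → run C
t=46: queue=[D] q_used=0 → run D
t=47: queue=[D] q_used=1 → run D
t=48: (idle)
t=49: (idle)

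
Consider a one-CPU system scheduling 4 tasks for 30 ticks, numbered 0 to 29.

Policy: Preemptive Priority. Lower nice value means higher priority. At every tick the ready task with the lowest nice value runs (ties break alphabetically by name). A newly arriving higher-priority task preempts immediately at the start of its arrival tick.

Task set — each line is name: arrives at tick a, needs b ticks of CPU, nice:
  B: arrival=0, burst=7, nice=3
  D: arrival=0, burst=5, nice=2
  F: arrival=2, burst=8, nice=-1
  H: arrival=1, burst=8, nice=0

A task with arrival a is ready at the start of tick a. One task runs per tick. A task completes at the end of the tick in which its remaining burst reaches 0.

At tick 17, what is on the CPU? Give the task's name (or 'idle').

t=0: ready={B,D} → run D
t=1: ready={B,D,H} → run H
t=2: ready={B,D,F,H} → run F
t=3: ready={B,D,F,H} → run F
t=4: ready={B,D,F,H} → run F
t=5: ready={B,D,F,H} → run F
t=6: ready={B,D,F,H} → run F
t=7: ready={B,D,F,H} → run F
t=8: ready={B,D,F,H} → run F
t=9: ready={B,D,F,H} → run F
t=10: ready={B,D,H} → run H
t=11: ready={B,D,H} → run H
t=12: ready={B,D,H} → run H
t=13: ready={B,D,H} → run H
t=14: ready={B,D,H} → run H
t=15: ready={B,D,H} → run H
t=16: ready={B,D,H} → run H
t=17: ready={B,D} → run D
t=18: ready={B,D} → run D
t=19: ready={B,D} → run D
t=20: ready={B,D} → run D
t=21: ready={B} → run B
t=22: ready={B} → run B
t=23: ready={B} → run B
t=24: ready={B} → run B
t=25: ready={B} → run B
t=26: ready={B} → run B
t=27: ready={B} → run B
t=28: (idle)
t=29: (idle)

running at tick 17 = D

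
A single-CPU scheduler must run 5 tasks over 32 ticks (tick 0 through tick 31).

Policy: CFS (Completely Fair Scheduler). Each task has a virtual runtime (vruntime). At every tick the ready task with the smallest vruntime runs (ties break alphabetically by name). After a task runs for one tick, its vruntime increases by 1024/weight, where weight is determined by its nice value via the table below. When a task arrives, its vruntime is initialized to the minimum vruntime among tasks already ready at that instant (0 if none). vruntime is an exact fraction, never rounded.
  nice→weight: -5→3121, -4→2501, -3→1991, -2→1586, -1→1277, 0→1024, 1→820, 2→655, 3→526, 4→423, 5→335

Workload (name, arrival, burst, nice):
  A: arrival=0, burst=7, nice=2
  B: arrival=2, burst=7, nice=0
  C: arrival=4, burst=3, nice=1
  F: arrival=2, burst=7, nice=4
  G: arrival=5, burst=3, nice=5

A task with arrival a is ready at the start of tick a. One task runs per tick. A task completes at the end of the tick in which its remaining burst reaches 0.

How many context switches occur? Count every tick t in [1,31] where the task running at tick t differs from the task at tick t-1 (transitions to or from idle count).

context switches = 21

t=0: vr[A=0] → run A
t=1: vr[A=1024/655] → run A
t=2: vr[A=2048/655 B=2048/655 F=2048/655] → run A
t=3: vr[A=3072/655 B=2048/655 F=2048/655] → run B
t=4: vr[A=3072/655 B=2703/655 C=2048/655 F=2048/655] → run C
t=5: vr[A=3072/655 B=2703/655 C=117504/26855 F=2048/655 G=2048/655] → run F
t=6: vr[A=3072/655 B=2703/655 C=117504/26855 F=1537024/277065 G=2048/655] → run G
t=7: vr[A=3072/655 B=2703/655 C=117504/26855 F=1537024/277065 G=54272/8777] → run B
t=8: vr[A=3072/655 B=3358/655 C=117504/26855 F=1537024/277065 G=54272/8777] → run C
t=9: vr[A=3072/655 B=3358/655 C=30208/5371 F=1537024/277065 G=54272/8777] → run A
t=10: vr[A=4096/655 B=3358/655 C=30208/5371 F=1537024/277065 G=54272/8777] → run B
t=11: vr[A=4096/655 B=4013/655 C=30208/5371 F=1537024/277065 G=54272/8777] → run F
t=12: vr[A=4096/655 B=4013/655 C=30208/5371 F=2207744/277065 G=54272/8777] → run C
t=13: vr[A=4096/655 B=4013/655 F=2207744/277065 G=54272/8777] → run B
t=14: vr[A=4096/655 B=4668/655 F=2207744/277065 G=54272/8777] → run G
t=15: vr[A=4096/655 B=4668/655 F=2207744/277065 G=405504/43885] → run A
t=16: vr[A=1024/131 B=4668/655 F=2207744/277065 G=405504/43885] → run B
t=17: vr[A=1024/131 B=5323/655 F=2207744/277065 G=405504/43885] → run A
t=18: vr[A=6144/655 B=5323/655 F=2207744/277065 G=405504/43885] → run F
t=19: vr[A=6144/655 B=5323/655 F=959488/92355 G=405504/43885] → run B
t=20: vr[A=6144/655 B=5978/655 F=959488/92355 G=405504/43885] → run B
t=21: vr[A=6144/655 F=959488/92355 G=405504/43885] → run G
t=22: vr[A=6144/655 F=959488/92355] → run A
t=23: vr[F=959488/92355] → run F
t=24: vr[F=3549184/277065] → run F
t=25: vr[F=4219904/277065] → run F
t=26: vr[F=1630208/92355] → run F
t=27: (idle)
t=28: (idle)
t=29: (idle)
t=30: (idle)
t=31: (idle)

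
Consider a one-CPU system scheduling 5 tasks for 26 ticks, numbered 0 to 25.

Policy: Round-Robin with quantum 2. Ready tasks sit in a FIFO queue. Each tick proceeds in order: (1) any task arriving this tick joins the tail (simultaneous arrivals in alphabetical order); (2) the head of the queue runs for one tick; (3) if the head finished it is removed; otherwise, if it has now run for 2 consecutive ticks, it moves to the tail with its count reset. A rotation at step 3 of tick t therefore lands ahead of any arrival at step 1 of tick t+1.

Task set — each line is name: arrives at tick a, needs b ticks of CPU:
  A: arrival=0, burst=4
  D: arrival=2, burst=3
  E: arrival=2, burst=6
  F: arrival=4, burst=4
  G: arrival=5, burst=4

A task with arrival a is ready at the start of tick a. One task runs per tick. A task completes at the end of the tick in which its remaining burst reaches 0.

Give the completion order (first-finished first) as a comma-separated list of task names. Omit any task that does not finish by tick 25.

t=0: queue=[A] q_used=0 → run A
t=1: queue=[A] q_used=1 → run A
t=2: queue=[A,D,E] q_used=0 → run A
t=3: queue=[A,D,E] q_used=1 → run A
t=4: queue=[D,E,F] q_used=0 → run D
t=5: queue=[D,E,F,G] q_used=1 → run D
t=6: queue=[E,F,G,D] q_used=0 → run E
t=7: queue=[E,F,G,D] q_used=1 → run E
t=8: queue=[F,G,D,E] q_used=0 → run F
t=9: queue=[F,G,D,E] q_used=1 → run F
t=10: queue=[G,D,E,F] q_used=0 → run G
t=11: queue=[G,D,E,F] q_used=1 → run G
t=12: queue=[D,E,F,G] q_used=0 → run D
t=13: queue=[E,F,G] q_used=0 → run E
t=14: queue=[E,F,G] q_used=1 → run E
t=15: queue=[F,G,E] q_used=0 → run F
t=16: queue=[F,G,E] q_used=1 → run F
t=17: queue=[G,E] q_used=0 → run G
t=18: queue=[G,E] q_used=1 → run G
t=19: queue=[E] q_used=0 → run E
t=20: queue=[E] q_used=1 → run E
t=21: (idle)
t=22: (idle)
t=23: (idle)
t=24: (idle)
t=25: (idle)

completion order = A, D, F, G, E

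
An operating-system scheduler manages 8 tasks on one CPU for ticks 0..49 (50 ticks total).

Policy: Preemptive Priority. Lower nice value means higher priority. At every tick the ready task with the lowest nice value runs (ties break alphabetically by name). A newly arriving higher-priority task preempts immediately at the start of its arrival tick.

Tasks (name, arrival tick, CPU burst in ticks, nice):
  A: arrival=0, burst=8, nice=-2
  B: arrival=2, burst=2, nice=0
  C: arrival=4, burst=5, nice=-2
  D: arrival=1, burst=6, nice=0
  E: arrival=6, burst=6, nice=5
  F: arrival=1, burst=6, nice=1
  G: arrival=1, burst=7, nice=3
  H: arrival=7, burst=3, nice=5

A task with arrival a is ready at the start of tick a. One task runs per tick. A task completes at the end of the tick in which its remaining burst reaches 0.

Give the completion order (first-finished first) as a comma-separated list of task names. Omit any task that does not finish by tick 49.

t=0: ready={A} → run A
t=1: ready={A,D,F,G} → run A
t=2: ready={A,B,D,F,G} → run A
t=3: ready={A,B,D,F,G} → run A
t=4: ready={A,B,C,D,F,G} → run A
t=5: ready={A,B,C,D,F,G} → run A
t=6: ready={A,B,C,D,E,F,G} → run A
t=7: ready={A,B,C,D,E,F,G,H} → run A
t=8: ready={B,C,D,E,F,G,H} → run C
t=9: ready={B,C,D,E,F,G,H} → run C
t=10: ready={B,C,D,E,F,G,H} → run C
t=11: ready={B,C,D,E,F,G,H} → run C
t=12: ready={B,C,D,E,F,G,H} → run C
t=13: ready={B,D,E,F,G,H} → run B
t=14: ready={B,D,E,F,G,H} → run B
t=15: ready={D,E,F,G,H} → run D
t=16: ready={D,E,F,G,H} → run D
t=17: ready={D,E,F,G,H} → run D
t=18: ready={D,E,F,G,H} → run D
t=19: ready={D,E,F,G,H} → run D
t=20: ready={D,E,F,G,H} → run D
t=21: ready={E,F,G,H} → run F
t=22: ready={E,F,G,H} → run F
t=23: ready={E,F,G,H} → run F
t=24: ready={E,F,G,H} → run F
t=25: ready={E,F,G,H} → run F
t=26: ready={E,F,G,H} → run F
t=27: ready={E,G,H} → run G
t=28: ready={E,G,H} → run G
t=29: ready={E,G,H} → run G
t=30: ready={E,G,H} → run G
t=31: ready={E,G,H} → run G
t=32: ready={E,G,H} → run G
t=33: ready={E,G,H} → run G
t=34: ready={E,H} → run E
t=35: ready={E,H} → run E
t=36: ready={E,H} → run E
t=37: ready={E,H} → run E
t=38: ready={E,H} → run E
t=39: ready={E,H} → run E
t=40: ready={H} → run H
t=41: ready={H} → run H
t=42: ready={H} → run H
t=43: (idle)
t=44: (idle)
t=45: (idle)
t=46: (idle)
t=47: (idle)
t=48: (idle)
t=49: (idle)

completion order = A, C, B, D, F, G, E, H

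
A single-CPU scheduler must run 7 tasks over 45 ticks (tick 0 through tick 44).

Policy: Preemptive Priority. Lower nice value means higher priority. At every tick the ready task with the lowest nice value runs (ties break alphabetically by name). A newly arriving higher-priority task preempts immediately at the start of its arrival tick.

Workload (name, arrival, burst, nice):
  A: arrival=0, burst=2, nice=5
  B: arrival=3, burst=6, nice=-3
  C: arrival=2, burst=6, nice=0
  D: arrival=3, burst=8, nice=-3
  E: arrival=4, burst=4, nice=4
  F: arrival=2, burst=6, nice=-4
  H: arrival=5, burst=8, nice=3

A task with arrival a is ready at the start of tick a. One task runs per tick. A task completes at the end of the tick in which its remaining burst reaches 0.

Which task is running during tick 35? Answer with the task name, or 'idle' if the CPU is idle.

t=0: ready={A} → run A
t=1: ready={A} → run A
t=2: ready={C,F} → run F
t=3: ready={B,C,D,F} → run F
t=4: ready={B,C,D,E,F} → run F
t=5: ready={B,C,D,E,F,H} → run F
t=6: ready={B,C,D,E,F,H} → run F
t=7: ready={B,C,D,E,F,H} → run F
t=8: ready={B,C,D,E,H} → run B
t=9: ready={B,C,D,E,H} → run B
t=10: ready={B,C,D,E,H} → run B
t=11: ready={B,C,D,E,H} → run B
t=12: ready={B,C,D,E,H} → run B
t=13: ready={B,C,D,E,H} → run B
t=14: ready={C,D,E,H} → run D
t=15: ready={C,D,E,H} → run D
t=16: ready={C,D,E,H} → run D
t=17: ready={C,D,E,H} → run D
t=18: ready={C,D,E,H} → run D
t=19: ready={C,D,E,H} → run D
t=20: ready={C,D,E,H} → run D
t=21: ready={C,D,E,H} → run D
t=22: ready={C,E,H} → run C
t=23: ready={C,E,H} → run C
t=24: ready={C,E,H} → run C
t=25: ready={C,E,H} → run C
t=26: ready={C,E,H} → run C
t=27: ready={C,E,H} → run C
t=28: ready={E,H} → run H
t=29: ready={E,H} → run H
t=30: ready={E,H} → run H
t=31: ready={E,H} → run H
t=32: ready={E,H} → run H
t=33: ready={E,H} → run H
t=34: ready={E,H} → run H
t=35: ready={E,H} → run H
t=36: ready={E} → run E
t=37: ready={E} → run E
t=38: ready={E} → run E
t=39: ready={E} → run E
t=40: (idle)
t=41: (idle)
t=42: (idle)
t=43: (idle)
t=44: (idle)

running at tick 35 = H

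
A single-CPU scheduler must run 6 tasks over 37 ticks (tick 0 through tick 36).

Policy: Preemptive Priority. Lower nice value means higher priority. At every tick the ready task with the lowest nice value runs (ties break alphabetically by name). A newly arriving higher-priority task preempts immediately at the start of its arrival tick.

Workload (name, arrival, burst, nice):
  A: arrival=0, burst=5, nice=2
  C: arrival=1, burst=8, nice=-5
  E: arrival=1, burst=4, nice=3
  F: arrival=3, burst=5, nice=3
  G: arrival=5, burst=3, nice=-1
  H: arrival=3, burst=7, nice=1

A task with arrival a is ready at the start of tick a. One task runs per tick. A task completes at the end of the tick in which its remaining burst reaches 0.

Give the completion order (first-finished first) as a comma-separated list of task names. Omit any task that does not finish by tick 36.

completion order = C, G, H, A, E, F

t=0: ready={A} → run A
t=1: ready={A,C,E} → run C
t=2: ready={A,C,E} → run C
t=3: ready={A,C,E,F,H} → run C
t=4: ready={A,C,E,F,H} → run C
t=5: ready={A,C,E,F,G,H} → run C
t=6: ready={A,C,E,F,G,H} → run C
t=7: ready={A,C,E,F,G,H} → run C
t=8: ready={A,C,E,F,G,H} → run C
t=9: ready={A,E,F,G,H} → run G
t=10: ready={A,E,F,G,H} → run G
t=11: ready={A,E,F,G,H} → run G
t=12: ready={A,E,F,H} → run H
t=13: ready={A,E,F,H} → run H
t=14: ready={A,E,F,H} → run H
t=15: ready={A,E,F,H} → run H
t=16: ready={A,E,F,H} → run H
t=17: ready={A,E,F,H} → run H
t=18: ready={A,E,F,H} → run H
t=19: ready={A,E,F} → run A
t=20: ready={A,E,F} → run A
t=21: ready={A,E,F} → run A
t=22: ready={A,E,F} → run A
t=23: ready={E,F} → run E
t=24: ready={E,F} → run E
t=25: ready={E,F} → run E
t=26: ready={E,F} → run E
t=27: ready={F} → run F
t=28: ready={F} → run F
t=29: ready={F} → run F
t=30: ready={F} → run F
t=31: ready={F} → run F
t=32: (idle)
t=33: (idle)
t=34: (idle)
t=35: (idle)
t=36: (idle)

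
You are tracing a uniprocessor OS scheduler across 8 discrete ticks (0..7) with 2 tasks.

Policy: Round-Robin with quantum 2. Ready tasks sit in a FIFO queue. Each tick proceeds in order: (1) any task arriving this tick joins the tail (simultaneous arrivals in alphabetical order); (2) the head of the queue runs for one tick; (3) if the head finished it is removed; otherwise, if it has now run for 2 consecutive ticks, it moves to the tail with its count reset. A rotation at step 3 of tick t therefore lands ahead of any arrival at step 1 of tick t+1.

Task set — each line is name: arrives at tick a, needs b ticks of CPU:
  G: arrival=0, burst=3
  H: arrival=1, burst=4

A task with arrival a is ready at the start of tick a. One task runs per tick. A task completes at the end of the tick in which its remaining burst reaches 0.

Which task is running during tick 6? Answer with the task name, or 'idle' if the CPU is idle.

running at tick 6 = H

t=0: queue=[G] q_used=0 → run G
t=1: queue=[G,H] q_used=1 → run G
t=2: queue=[H,G] q_used=0 → run H
t=3: queue=[H,G] q_used=1 → run H
t=4: queue=[G,H] q_used=0 → run G
t=5: queue=[H] q_used=0 → run H
t=6: queue=[H] q_used=1 → run H
t=7: (idle)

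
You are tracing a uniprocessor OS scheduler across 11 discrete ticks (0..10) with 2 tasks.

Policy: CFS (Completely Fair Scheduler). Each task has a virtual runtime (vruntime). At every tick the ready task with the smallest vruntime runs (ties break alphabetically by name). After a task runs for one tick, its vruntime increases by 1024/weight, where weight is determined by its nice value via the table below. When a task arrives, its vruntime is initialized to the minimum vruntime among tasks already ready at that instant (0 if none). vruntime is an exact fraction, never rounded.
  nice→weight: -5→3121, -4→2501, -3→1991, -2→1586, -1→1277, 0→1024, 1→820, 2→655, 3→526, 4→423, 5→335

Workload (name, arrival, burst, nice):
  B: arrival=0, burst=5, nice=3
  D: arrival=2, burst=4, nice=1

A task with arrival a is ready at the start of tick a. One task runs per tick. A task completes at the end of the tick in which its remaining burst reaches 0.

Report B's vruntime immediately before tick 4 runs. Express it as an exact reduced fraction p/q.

vruntime(B, start of tick 4) = 1536/263

t=0: vr[B=0] → run B
t=1: vr[B=512/263] → run B
t=2: vr[B=1024/263 D=1024/263] → run B
t=3: vr[B=1536/263 D=1024/263] → run D
t=4: vr[B=1536/263 D=277248/53915] → run D
t=5: vr[B=1536/263 D=344576/53915] → run B
t=6: vr[B=2048/263 D=344576/53915] → run D
t=7: vr[B=2048/263 D=411904/53915] → run D
t=8: vr[B=2048/263] → run B
t=9: (idle)
t=10: (idle)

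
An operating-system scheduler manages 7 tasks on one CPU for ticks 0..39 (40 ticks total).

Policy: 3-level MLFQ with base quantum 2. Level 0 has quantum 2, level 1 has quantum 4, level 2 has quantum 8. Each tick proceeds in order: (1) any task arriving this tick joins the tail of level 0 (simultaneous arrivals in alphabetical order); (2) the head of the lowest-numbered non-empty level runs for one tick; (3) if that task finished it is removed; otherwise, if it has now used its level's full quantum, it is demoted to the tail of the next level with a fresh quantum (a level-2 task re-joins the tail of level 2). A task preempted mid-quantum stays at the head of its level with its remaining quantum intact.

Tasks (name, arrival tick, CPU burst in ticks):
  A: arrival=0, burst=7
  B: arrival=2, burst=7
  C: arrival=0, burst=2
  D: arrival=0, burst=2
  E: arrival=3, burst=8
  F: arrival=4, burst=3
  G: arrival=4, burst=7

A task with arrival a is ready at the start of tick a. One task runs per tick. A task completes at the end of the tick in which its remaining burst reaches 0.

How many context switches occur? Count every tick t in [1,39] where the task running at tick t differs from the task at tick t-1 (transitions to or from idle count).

context switches = 16

t=0: L0/L1/L2 = ACD/-/- → run A
t=1: L0/L1/L2 = ACD/-/- → run A
t=2: L0/L1/L2 = CDB/A/- → run C
t=3: L0/L1/L2 = CDBE/A/- → run C
t=4: L0/L1/L2 = DBEFG/A/- → run D
t=5: L0/L1/L2 = DBEFG/A/- → run D
t=6: L0/L1/L2 = BEFG/A/- → run B
t=7: L0/L1/L2 = BEFG/A/- → run B
t=8: L0/L1/L2 = EFG/AB/- → run E
t=9: L0/L1/L2 = EFG/AB/- → run E
t=10: L0/L1/L2 = FG/ABE/- → run F
t=11: L0/L1/L2 = FG/ABE/- → run F
t=12: L0/L1/L2 = G/ABEF/- → run G
t=13: L0/L1/L2 = G/ABEF/- → run G
t=14: L0/L1/L2 = -/ABEFG/- → run A
t=15: L0/L1/L2 = -/ABEFG/- → run A
t=16: L0/L1/L2 = -/ABEFG/- → run A
t=17: L0/L1/L2 = -/ABEFG/- → run A
t=18: L0/L1/L2 = -/BEFG/A → run B
t=19: L0/L1/L2 = -/BEFG/A → run B
t=20: L0/L1/L2 = -/BEFG/A → run B
t=21: L0/L1/L2 = -/BEFG/A → run B
t=22: L0/L1/L2 = -/EFG/AB → run E
t=23: L0/L1/L2 = -/EFG/AB → run E
t=24: L0/L1/L2 = -/EFG/AB → run E
t=25: L0/L1/L2 = -/EFG/AB → run E
t=26: L0/L1/L2 = -/FG/ABE → run F
t=27: L0/L1/L2 = -/G/ABE → run G
t=28: L0/L1/L2 = -/G/ABE → run G
t=29: L0/L1/L2 = -/G/ABE → run G
t=30: L0/L1/L2 = -/G/ABE → run G
t=31: L0/L1/L2 = -/-/ABEG → run A
t=32: L0/L1/L2 = -/-/BEG → run B
t=33: L0/L1/L2 = -/-/EG → run E
t=34: L0/L1/L2 = -/-/EG → run E
t=35: L0/L1/L2 = -/-/G → run G
t=36: (idle)
t=37: (idle)
t=38: (idle)
t=39: (idle)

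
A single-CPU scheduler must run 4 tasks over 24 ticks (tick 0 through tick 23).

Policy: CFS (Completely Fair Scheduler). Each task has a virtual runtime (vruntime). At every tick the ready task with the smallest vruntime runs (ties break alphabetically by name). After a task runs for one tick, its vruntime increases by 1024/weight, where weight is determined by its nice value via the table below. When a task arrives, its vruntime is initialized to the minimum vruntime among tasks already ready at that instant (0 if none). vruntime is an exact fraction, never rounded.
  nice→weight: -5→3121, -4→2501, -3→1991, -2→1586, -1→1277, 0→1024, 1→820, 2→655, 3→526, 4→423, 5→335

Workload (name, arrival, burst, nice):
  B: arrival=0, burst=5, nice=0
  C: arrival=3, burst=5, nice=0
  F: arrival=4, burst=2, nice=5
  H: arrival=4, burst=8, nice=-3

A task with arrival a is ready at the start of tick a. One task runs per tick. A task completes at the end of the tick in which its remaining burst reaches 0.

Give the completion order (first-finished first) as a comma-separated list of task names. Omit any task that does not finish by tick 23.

completion order = B, F, H, C

t=0: vr[B=0] → run B
t=1: vr[B=1] → run B
t=2: vr[B=2] → run B
t=3: vr[B=3 C=3] → run B
t=4: vr[B=4 C=3 F=3 H=3] → run C
t=5: vr[B=4 C=4 F=3 H=3] → run F
t=6: vr[B=4 C=4 F=2029/335 H=3] → run H
t=7: vr[B=4 C=4 F=2029/335 H=6997/1991] → run H
t=8: vr[B=4 C=4 F=2029/335 H=8021/1991] → run B
t=9: vr[C=4 F=2029/335 H=8021/1991] → run C
t=10: vr[C=5 F=2029/335 H=8021/1991] → run H
t=11: vr[C=5 F=2029/335 H=9045/1991] → run H
t=12: vr[C=5 F=2029/335 H=10069/1991] → run C
t=13: vr[C=6 F=2029/335 H=10069/1991] → run H
t=14: vr[C=6 F=2029/335 H=11093/1991] → run H
t=15: vr[C=6 F=2029/335 H=12117/1991] → run C
t=16: vr[C=7 F=2029/335 H=12117/1991] → run F
t=17: vr[C=7 H=12117/1991] → run H
t=18: vr[C=7 H=13141/1991] → run H
t=19: vr[C=7] → run C
t=20: (idle)
t=21: (idle)
t=22: (idle)
t=23: (idle)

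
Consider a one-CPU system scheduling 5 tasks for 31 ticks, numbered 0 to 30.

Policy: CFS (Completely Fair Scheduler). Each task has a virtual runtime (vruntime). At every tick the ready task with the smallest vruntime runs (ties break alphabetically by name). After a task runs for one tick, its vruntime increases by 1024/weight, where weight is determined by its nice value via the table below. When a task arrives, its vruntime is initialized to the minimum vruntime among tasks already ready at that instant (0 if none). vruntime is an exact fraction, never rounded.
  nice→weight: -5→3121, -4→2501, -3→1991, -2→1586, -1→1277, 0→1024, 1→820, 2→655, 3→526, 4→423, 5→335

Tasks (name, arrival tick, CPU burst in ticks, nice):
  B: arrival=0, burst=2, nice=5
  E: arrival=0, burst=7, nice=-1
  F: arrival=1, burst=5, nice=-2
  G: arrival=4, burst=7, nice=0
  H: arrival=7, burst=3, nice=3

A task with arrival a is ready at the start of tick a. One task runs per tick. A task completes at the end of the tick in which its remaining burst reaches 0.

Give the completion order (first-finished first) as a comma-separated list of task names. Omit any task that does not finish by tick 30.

completion order = F, B, E, H, G

t=0: vr[B=0 E=0] → run B
t=1: vr[B=1024/335 E=0 F=0] → run E
t=2: vr[B=1024/335 E=1024/1277 F=0] → run F
t=3: vr[B=1024/335 E=1024/1277 F=512/793] → run F
t=4: vr[B=1024/335 E=1024/1277 F=1024/793 G=1024/1277] → run E
t=5: vr[B=1024/335 E=2048/1277 F=1024/793 G=1024/1277] → run G
t=6: vr[B=1024/335 E=2048/1277 F=1024/793 G=2301/1277] → run F
t=7: vr[B=1024/335 E=2048/1277 F=1536/793 G=2301/1277 H=2048/1277] → run E
t=8: vr[B=1024/335 E=3072/1277 F=1536/793 G=2301/1277 H=2048/1277] → run H
t=9: vr[B=1024/335 E=3072/1277 F=1536/793 G=2301/1277 H=1192448/335851] → run G
t=10: vr[B=1024/335 E=3072/1277 F=1536/793 G=3578/1277 H=1192448/335851] → run F
t=11: vr[B=1024/335 E=3072/1277 F=2048/793 G=3578/1277 H=1192448/335851] → run E
t=12: vr[B=1024/335 E=4096/1277 F=2048/793 G=3578/1277 H=1192448/335851] → run F
t=13: vr[B=1024/335 E=4096/1277 G=3578/1277 H=1192448/335851] → run G
t=14: vr[B=1024/335 E=4096/1277 G=4855/1277 H=1192448/335851] → run B
t=15: vr[E=4096/1277 G=4855/1277 H=1192448/335851] → run E
t=16: vr[E=5120/1277 G=4855/1277 H=1192448/335851] → run H
t=17: vr[E=5120/1277 G=4855/1277 H=1846272/335851] → run G
t=18: vr[E=5120/1277 G=6132/1277 H=1846272/335851] → run E
t=19: vr[E=6144/1277 G=6132/1277 H=1846272/335851] → run G
t=20: vr[E=6144/1277 G=7409/1277 H=1846272/335851] → run E
t=21: vr[G=7409/1277 H=1846272/335851] → run H
t=22: vr[G=7409/1277] → run G
t=23: vr[G=8686/1277] → run G
t=24: (idle)
t=25: (idle)
t=26: (idle)
t=27: (idle)
t=28: (idle)
t=29: (idle)
t=30: (idle)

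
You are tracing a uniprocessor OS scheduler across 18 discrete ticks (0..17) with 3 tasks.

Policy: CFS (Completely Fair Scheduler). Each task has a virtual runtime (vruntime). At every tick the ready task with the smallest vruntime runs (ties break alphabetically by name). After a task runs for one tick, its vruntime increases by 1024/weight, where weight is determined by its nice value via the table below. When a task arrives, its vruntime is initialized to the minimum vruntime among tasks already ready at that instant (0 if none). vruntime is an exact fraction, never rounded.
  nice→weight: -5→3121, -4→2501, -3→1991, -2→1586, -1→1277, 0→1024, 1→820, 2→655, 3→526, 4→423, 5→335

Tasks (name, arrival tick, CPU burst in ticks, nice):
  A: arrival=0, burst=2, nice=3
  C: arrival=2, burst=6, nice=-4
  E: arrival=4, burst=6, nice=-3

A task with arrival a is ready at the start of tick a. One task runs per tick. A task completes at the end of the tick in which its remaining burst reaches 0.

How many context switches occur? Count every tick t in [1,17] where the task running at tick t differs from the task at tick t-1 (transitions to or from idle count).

context switches = 9

t=0: vr[A=0] → run A
t=1: vr[A=512/263] → run A
t=2: vr[C=0] → run C
t=3: vr[C=1024/2501] → run C
t=4: vr[C=2048/2501 E=2048/2501] → run C
t=5: vr[C=3072/2501 E=2048/2501] → run E
t=6: vr[C=3072/2501 E=6638592/4979491] → run C
t=7: vr[C=4096/2501 E=6638592/4979491] → run E
t=8: vr[C=4096/2501 E=9199616/4979491] → run C
t=9: vr[C=5120/2501 E=9199616/4979491] → run E
t=10: vr[C=5120/2501 E=11760640/4979491] → run C
t=11: vr[E=11760640/4979491] → run E
t=12: vr[E=14321664/4979491] → run E
t=13: vr[E=16882688/4979491] → run E
t=14: (idle)
t=15: (idle)
t=16: (idle)
t=17: (idle)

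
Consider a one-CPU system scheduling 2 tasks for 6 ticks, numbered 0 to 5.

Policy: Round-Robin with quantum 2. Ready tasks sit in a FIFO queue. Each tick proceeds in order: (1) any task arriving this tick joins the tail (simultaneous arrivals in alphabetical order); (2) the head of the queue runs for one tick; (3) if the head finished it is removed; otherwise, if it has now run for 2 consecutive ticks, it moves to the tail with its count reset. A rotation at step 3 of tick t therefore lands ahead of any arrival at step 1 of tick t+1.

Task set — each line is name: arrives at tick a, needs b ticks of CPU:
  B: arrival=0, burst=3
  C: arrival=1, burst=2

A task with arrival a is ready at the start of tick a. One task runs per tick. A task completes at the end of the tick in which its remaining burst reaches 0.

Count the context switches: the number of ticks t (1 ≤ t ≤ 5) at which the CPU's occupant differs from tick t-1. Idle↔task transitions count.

context switches = 3

t=0: queue=[B] q_used=0 → run B
t=1: queue=[B,C] q_used=1 → run B
t=2: queue=[C,B] q_used=0 → run C
t=3: queue=[C,B] q_used=1 → run C
t=4: queue=[B] q_used=0 → run B
t=5: (idle)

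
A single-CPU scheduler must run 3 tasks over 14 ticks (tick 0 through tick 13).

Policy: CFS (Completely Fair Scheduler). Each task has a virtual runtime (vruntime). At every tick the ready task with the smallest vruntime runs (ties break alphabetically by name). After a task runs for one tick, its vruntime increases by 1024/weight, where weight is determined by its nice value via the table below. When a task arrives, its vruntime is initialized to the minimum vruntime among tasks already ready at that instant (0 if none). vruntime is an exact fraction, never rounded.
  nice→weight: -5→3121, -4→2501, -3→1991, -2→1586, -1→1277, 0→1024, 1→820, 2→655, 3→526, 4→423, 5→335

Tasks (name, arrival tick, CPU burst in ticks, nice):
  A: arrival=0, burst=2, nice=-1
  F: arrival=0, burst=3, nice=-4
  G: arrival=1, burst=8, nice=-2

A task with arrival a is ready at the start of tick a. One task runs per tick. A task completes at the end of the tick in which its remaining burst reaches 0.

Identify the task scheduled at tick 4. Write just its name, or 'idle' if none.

running at tick 4 = G

t=0: vr[A=0 F=0] → run A
t=1: vr[A=1024/1277 F=0 G=0] → run F
t=2: vr[A=1024/1277 F=1024/2501 G=0] → run G
t=3: vr[A=1024/1277 F=1024/2501 G=512/793] → run F
t=4: vr[A=1024/1277 F=2048/2501 G=512/793] → run G
t=5: vr[A=1024/1277 F=2048/2501 G=1024/793] → run A
t=6: vr[F=2048/2501 G=1024/793] → run F
t=7: vr[G=1024/793] → run G
t=8: vr[G=1536/793] → run G
t=9: vr[G=2048/793] → run G
t=10: vr[G=2560/793] → run G
t=11: vr[G=3072/793] → run G
t=12: vr[G=3584/793] → run G
t=13: (idle)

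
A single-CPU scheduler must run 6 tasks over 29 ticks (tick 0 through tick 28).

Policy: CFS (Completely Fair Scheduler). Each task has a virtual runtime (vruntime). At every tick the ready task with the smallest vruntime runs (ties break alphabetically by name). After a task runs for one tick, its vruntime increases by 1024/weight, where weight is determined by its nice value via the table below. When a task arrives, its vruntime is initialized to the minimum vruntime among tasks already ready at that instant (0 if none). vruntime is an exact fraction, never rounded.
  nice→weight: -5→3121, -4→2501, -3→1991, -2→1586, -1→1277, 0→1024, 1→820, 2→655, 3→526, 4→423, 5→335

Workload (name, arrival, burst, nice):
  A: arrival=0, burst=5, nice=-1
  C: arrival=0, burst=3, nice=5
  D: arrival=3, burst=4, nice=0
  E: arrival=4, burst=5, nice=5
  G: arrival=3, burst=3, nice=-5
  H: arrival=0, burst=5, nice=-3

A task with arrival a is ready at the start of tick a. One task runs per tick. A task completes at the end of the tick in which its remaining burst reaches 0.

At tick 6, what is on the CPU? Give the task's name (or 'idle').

running at tick 6 = H

t=0: vr[A=0 C=0 H=0] → run A
t=1: vr[A=1024/1277 C=0 H=0] → run C
t=2: vr[A=1024/1277 C=1024/335 H=0] → run H
t=3: vr[A=1024/1277 C=1024/335 D=1024/1991 G=1024/1991 H=1024/1991] → run D
t=4: vr[A=1024/1277 C=1024/335 D=3015/1991 E=1024/1991 G=1024/1991 H=1024/1991] → run E
t=5: vr[A=1024/1277 C=1024/335 D=3015/1991 E=2381824/666985 G=1024/1991 H=1024/1991] → run G
t=6: vr[A=1024/1277 C=1024/335 D=3015/1991 E=2381824/666985 G=5234688/6213911 H=1024/1991] → run H
t=7: vr[A=1024/1277 C=1024/335 D=3015/1991 E=2381824/666985 G=5234688/6213911 H=2048/1991] → run A
t=8: vr[A=2048/1277 C=1024/335 D=3015/1991 E=2381824/666985 G=5234688/6213911 H=2048/1991] → run G
t=9: vr[A=2048/1277 C=1024/335 D=3015/1991 E=2381824/666985 G=7273472/6213911 H=2048/1991] → run H
t=10: vr[A=2048/1277 C=1024/335 D=3015/1991 E=2381824/666985 G=7273472/6213911 H=3072/1991] → run G
t=11: vr[A=2048/1277 C=1024/335 D=3015/1991 E=2381824/666985 H=3072/1991] → run D
t=12: vr[A=2048/1277 C=1024/335 D=5006/1991 E=2381824/666985 H=3072/1991] → run H
t=13: vr[A=2048/1277 C=1024/335 D=5006/1991 E=2381824/666985 H=4096/1991] → run A
t=14: vr[A=3072/1277 C=1024/335 D=5006/1991 E=2381824/666985 H=4096/1991] → run H
t=15: vr[A=3072/1277 C=1024/335 D=5006/1991 E=2381824/666985] → run A
t=16: vr[A=4096/1277 C=1024/335 D=5006/1991 E=2381824/666985] → run D
t=17: vr[A=4096/1277 C=1024/335 D=6997/1991 E=2381824/666985] → run C
t=18: vr[A=4096/1277 C=2048/335 D=6997/1991 E=2381824/666985] → run A
t=19: vr[C=2048/335 D=6997/1991 E=2381824/666985] → run D
t=20: vr[C=2048/335 E=2381824/666985] → run E
t=21: vr[C=2048/335 E=4420608/666985] → run C
t=22: vr[E=4420608/666985] → run E
t=23: vr[E=6459392/666985] → run E
t=24: vr[E=8498176/666985] → run E
t=25: (idle)
t=26: (idle)
t=27: (idle)
t=28: (idle)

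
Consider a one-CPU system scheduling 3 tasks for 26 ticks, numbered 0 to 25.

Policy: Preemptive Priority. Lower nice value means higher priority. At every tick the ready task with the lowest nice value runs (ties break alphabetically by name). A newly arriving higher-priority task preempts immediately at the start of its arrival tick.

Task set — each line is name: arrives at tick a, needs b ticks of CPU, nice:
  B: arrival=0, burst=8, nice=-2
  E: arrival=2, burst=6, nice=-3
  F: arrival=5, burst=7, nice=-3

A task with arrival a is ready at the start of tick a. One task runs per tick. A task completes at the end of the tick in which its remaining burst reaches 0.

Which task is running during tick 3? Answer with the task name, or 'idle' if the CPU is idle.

running at tick 3 = E

t=0: ready={B} → run B
t=1: ready={B} → run B
t=2: ready={B,E} → run E
t=3: ready={B,E} → run E
t=4: ready={B,E} → run E
t=5: ready={B,E,F} → run E
t=6: ready={B,E,F} → run E
t=7: ready={B,E,F} → run E
t=8: ready={B,F} → run F
t=9: ready={B,F} → run F
t=10: ready={B,F} → run F
t=11: ready={B,F} → run F
t=12: ready={B,F} → run F
t=13: ready={B,F} → run F
t=14: ready={B,F} → run F
t=15: ready={B} → run B
t=16: ready={B} → run B
t=17: ready={B} → run B
t=18: ready={B} → run B
t=19: ready={B} → run B
t=20: ready={B} → run B
t=21: (idle)
t=22: (idle)
t=23: (idle)
t=24: (idle)
t=25: (idle)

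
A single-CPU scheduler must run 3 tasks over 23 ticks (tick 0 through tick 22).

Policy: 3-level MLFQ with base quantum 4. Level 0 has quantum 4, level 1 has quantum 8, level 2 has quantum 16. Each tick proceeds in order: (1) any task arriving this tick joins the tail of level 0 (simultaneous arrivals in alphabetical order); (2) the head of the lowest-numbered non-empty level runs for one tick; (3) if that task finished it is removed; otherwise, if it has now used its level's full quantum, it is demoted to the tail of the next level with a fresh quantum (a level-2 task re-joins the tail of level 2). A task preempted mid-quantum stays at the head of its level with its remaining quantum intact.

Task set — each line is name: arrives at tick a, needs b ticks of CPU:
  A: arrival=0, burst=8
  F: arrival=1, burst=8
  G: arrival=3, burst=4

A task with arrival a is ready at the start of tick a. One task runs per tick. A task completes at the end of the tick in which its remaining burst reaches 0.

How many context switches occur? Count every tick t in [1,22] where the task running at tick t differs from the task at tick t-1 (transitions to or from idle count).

t=0: L0/L1/L2 = A/-/- → run A
t=1: L0/L1/L2 = AF/-/- → run A
t=2: L0/L1/L2 = AF/-/- → run A
t=3: L0/L1/L2 = AFG/-/- → run A
t=4: L0/L1/L2 = FG/A/- → run F
t=5: L0/L1/L2 = FG/A/- → run F
t=6: L0/L1/L2 = FG/A/- → run F
t=7: L0/L1/L2 = FG/A/- → run F
t=8: L0/L1/L2 = G/AF/- → run G
t=9: L0/L1/L2 = G/AF/- → run G
t=10: L0/L1/L2 = G/AF/- → run G
t=11: L0/L1/L2 = G/AF/- → run G
t=12: L0/L1/L2 = -/AF/- → run A
t=13: L0/L1/L2 = -/AF/- → run A
t=14: L0/L1/L2 = -/AF/- → run A
t=15: L0/L1/L2 = -/AF/- → run A
t=16: L0/L1/L2 = -/F/- → run F
t=17: L0/L1/L2 = -/F/- → run F
t=18: L0/L1/L2 = -/F/- → run F
t=19: L0/L1/L2 = -/F/- → run F
t=20: (idle)
t=21: (idle)
t=22: (idle)

context switches = 5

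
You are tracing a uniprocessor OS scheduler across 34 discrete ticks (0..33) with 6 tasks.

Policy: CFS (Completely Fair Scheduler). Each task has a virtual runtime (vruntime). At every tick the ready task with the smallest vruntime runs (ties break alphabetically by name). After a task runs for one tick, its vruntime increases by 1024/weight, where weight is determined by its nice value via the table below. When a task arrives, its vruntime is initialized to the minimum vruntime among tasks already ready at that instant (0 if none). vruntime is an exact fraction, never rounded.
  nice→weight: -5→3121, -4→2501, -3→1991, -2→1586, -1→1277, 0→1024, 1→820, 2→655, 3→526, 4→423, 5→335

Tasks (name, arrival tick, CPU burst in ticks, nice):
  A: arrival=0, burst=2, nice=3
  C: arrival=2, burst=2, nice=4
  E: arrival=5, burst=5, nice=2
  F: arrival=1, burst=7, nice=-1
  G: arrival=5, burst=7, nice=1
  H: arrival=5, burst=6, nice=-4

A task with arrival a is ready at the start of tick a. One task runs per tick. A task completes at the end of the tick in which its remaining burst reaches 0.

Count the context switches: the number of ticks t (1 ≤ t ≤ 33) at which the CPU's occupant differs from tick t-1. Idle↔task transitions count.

context switches = 23

t=0: vr[A=0] → run A
t=1: vr[A=512/263 F=512/263] → run A
t=2: vr[C=512/263 F=512/263] → run C
t=3: vr[C=485888/111249 F=512/263] → run F
t=4: vr[C=485888/111249 F=923136/335851] → run F
t=5: vr[C=485888/111249 E=1192448/335851 F=1192448/335851 G=1192448/335851 H=1192448/335851] → run E
t=6: vr[C=485888/111249 E=1124964864/219982405 F=1192448/335851 G=1192448/335851 H=1192448/335851] → run F
t=7: vr[C=485888/111249 E=1124964864/219982405 F=1461760/335851 G=1192448/335851 H=1192448/335851] → run G
t=8: vr[C=485888/111249 E=1124964864/219982405 F=1461760/335851 G=330429696/68849455 H=1192448/335851] → run H
t=9: vr[C=485888/111249 E=1124964864/219982405 F=1461760/335851 G=330429696/68849455 H=3326223872/839963351] → run H
t=10: vr[C=485888/111249 E=1124964864/219982405 F=1461760/335851 G=330429696/68849455 H=3670135296/839963351] → run F
t=11: vr[C=485888/111249 E=1124964864/219982405 F=1731072/335851 G=330429696/68849455 H=3670135296/839963351] → run C
t=12: vr[E=1124964864/219982405 F=1731072/335851 G=330429696/68849455 H=3670135296/839963351] → run H
t=13: vr[E=1124964864/219982405 F=1731072/335851 G=330429696/68849455 H=4014046720/839963351] → run H
t=14: vr[E=1124964864/219982405 F=1731072/335851 G=330429696/68849455 H=4357958144/839963351] → run G
t=15: vr[E=1124964864/219982405 F=1731072/335851 G=416407552/68849455 H=4357958144/839963351] → run E
t=16: vr[E=1468876288/219982405 F=1731072/335851 G=416407552/68849455 H=4357958144/839963351] → run F
t=17: vr[E=1468876288/219982405 F=2000384/335851 G=416407552/68849455 H=4357958144/839963351] → run H
t=18: vr[E=1468876288/219982405 F=2000384/335851 G=416407552/68849455 H=4701869568/839963351] → run H
t=19: vr[E=1468876288/219982405 F=2000384/335851 G=416407552/68849455] → run F
t=20: vr[E=1468876288/219982405 F=2269696/335851 G=416407552/68849455] → run G
t=21: vr[E=1468876288/219982405 F=2269696/335851 G=502385408/68849455] → run E
t=22: vr[E=1812787712/219982405 F=2269696/335851 G=502385408/68849455] → run F
t=23: vr[E=1812787712/219982405 G=502385408/68849455] → run G
t=24: vr[E=1812787712/219982405 G=588363264/68849455] → run E
t=25: vr[E=2156699136/219982405 G=588363264/68849455] → run G
t=26: vr[E=2156699136/219982405 G=134868224/13769891] → run G
t=27: vr[E=2156699136/219982405 G=760318976/68849455] → run E
t=28: vr[G=760318976/68849455] → run G
t=29: (idle)
t=30: (idle)
t=31: (idle)
t=32: (idle)
t=33: (idle)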